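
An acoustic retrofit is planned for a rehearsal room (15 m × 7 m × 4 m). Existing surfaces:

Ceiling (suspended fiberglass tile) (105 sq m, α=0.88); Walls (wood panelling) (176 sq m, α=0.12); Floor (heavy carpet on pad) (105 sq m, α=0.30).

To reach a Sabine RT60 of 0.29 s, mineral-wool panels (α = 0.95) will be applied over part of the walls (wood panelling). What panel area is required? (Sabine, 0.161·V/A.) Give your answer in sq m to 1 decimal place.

Equivalent absorption area: A₁ = 105·0.88 + 176·0.12 + 105·0.30 = 145.020 sq m.
Required A₂ = 0.161·420/0.29 = 233.172 sabins.
Absorption to add: 233.172 − 145.020 = 88.152 sabins.
Net gain per sq m: Δα = 0.95 − 0.12 = 0.83.
Panel area = 88.152 / 0.83 = 106.2 sq m.

106.2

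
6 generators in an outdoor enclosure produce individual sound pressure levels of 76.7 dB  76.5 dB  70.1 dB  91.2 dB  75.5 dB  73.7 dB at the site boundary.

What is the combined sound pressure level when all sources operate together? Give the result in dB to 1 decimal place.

91.7 dB

Sum in the linear (power) domain: Σ 10^(Lᵢ/10) = 10^(76.7/10) + 10^(76.5/10) + 10^(70.1/10) + 10^(91.2/10) + 10^(75.5/10) + 10^(73.7/10) = 1.479e+09.
L_total = 10·log₁₀(1.479e+09) = 91.7 dB.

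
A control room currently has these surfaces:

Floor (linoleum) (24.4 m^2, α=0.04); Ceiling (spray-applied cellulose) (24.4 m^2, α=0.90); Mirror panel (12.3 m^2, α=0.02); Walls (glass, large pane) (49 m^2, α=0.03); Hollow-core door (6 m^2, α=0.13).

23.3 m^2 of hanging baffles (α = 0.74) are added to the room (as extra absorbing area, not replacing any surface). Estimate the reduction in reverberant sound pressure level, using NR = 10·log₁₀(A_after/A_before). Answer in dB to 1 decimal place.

2.2 dB

Summing Sᵢαᵢ: 0.976 + 21.960 + 0.246 + 1.470 + 0.780 → A_before = 25.432 sabins.
Treatment contributes 23.3·0.74 = 17.242 sabins.
A_after = 25.432 + 17.242 = 42.674 sabins.
Reduction = 10 log₁₀(A_after/A_before) = 10 log₁₀(1.6780) = 2.2 dB.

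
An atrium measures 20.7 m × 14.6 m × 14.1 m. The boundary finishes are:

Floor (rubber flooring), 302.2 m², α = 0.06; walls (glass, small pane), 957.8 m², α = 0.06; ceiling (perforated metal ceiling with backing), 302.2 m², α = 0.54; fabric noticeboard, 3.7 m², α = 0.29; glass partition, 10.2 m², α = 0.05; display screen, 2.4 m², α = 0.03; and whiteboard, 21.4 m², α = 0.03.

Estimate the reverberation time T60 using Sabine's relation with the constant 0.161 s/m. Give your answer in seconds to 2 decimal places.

Summing Sᵢαᵢ: 18.132 + 57.468 + 163.188 + 1.073 + 0.510 + 0.072 + 0.642 → A = 241.085 sabins.
Volume V = 20.7 × 14.6 × 14.1 = 4261.302 m³.
RT60 = 0.161 · V / A = 0.161 × 4261.302 / 241.085 = 2.85 s.

2.85 s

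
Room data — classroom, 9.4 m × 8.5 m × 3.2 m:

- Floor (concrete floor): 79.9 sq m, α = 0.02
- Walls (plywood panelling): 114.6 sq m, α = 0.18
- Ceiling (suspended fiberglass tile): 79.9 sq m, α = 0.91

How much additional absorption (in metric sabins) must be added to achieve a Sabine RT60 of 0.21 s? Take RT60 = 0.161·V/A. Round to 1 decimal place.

A₁ = Σ Sᵢαᵢ = 79.9*0.02 + 114.6*0.18 + 79.9*0.91 = 94.935 sabins.
For T = 0.21 s, need A₂ = 0.161·V/T = 0.161·255.68/0.21 = 196.021 sabins.
ΔA = A₂ − A₁ = 196.021 − 94.935 = 101.1 sabins.

101.1 sabins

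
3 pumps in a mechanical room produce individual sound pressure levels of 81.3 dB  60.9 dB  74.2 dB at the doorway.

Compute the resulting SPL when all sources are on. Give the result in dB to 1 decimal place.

82.1 dB

Σ 10^(Lᵢ/10) = 1.624e+08.
Combined level = 10 log₁₀(1.624e+08) = 82.1 dB.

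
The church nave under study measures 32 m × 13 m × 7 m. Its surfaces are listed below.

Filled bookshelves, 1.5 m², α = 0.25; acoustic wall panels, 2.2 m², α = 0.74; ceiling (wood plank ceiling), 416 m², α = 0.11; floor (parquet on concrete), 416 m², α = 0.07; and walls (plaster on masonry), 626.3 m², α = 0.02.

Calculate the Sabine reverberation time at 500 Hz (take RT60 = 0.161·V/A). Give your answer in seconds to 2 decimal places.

Total absorption A = 1.5×0.25 + 2.2×0.74 + 416×0.11 + 416×0.07 + 626.3×0.02
  = 0.375 + 1.628 + 45.760 + 29.120 + 12.526 = 89.409 m² sabins.
Volume V = 32 × 13 × 7 = 2912 m³.
T = 0.161 V/A = 0.161·2912/89.409 = 5.24 s.

5.24 sec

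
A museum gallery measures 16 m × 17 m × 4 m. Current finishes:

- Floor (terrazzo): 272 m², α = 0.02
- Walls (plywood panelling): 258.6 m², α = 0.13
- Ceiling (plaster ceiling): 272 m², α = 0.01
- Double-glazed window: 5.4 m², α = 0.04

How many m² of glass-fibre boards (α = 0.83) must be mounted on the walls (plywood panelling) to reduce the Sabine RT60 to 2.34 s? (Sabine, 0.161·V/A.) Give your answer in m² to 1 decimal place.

A₁ = Σ Sᵢαᵢ = 272*0.02 + 258.6*0.13 + 272*0.01 + 5.4*0.04 = 41.994 sabins.
V = 1088 m³. Target absorption A₂ = 0.161 × 1088 / 2.34 = 74.858 sabins.
Absorption to add: 74.858 − 41.994 = 32.864 sabins.
Each m² of panel replacing the walls (plywood panelling) adds (0.83 − 0.13) = 0.70 sabins.
Panel area = 32.864 / 0.70 = 46.9 m².

46.9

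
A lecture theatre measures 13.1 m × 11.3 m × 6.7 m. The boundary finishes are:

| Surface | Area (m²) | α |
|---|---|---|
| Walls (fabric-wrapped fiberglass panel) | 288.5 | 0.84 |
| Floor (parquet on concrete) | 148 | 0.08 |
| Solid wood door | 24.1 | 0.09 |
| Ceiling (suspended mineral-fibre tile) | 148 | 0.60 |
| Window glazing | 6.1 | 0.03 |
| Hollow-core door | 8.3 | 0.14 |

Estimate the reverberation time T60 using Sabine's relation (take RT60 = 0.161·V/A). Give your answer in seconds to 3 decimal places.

A = Σ Sᵢαᵢ = 288.5·0.84 + 148·0.08 + 24.1·0.09 + 148·0.60 + 6.1·0.03 + 8.3·0.14 = 346.494 sabins.
Volume V = 13.1 × 11.3 × 6.7 = 991.801 m³.
Sabine: RT60 = 0.161 × 991.801 / 346.494 = 0.461 s.

0.461 sec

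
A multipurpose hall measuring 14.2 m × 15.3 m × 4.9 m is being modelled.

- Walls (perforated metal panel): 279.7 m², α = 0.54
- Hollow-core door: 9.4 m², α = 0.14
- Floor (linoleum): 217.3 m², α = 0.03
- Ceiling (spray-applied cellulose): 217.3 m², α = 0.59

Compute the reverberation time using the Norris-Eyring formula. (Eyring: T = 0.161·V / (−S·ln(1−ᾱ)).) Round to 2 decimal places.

0.47 s

Total surface area S = 279.7 + 9.4 + 217.3 + 217.3 = 723.7 m².
Σ(Sᵢαᵢ) = 279.7×0.54 + 9.4×0.14 + 217.3×0.03 + 217.3×0.59 = 287.080.
Mean coefficient ᾱ = A/S = 0.3967.
Eyring denominator: −S ln(1−ᾱ) = 365.715.
V = 14.2 × 15.3 × 4.9 = 1064.574 m³.
T = 0.161·V/[−S·ln(1−ᾱ)] = 0.161·1064.574/365.715 = 0.47 s.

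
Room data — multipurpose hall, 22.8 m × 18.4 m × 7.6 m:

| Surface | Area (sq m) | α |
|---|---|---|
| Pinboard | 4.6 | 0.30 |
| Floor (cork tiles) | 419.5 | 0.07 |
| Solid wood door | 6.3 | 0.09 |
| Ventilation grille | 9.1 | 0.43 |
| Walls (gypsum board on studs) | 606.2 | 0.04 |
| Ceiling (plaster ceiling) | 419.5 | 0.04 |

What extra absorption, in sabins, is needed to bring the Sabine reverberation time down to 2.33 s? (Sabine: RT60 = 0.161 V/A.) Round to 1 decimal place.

A₁ = Σ Sᵢαᵢ = 4.6×0.30 + 419.5×0.07 + 6.3×0.09 + 9.1×0.43 + 606.2×0.04 + 419.5×0.04 = 76.253 sabins.
For T = 2.33 s, need A₂ = 0.161·V/T = 0.161·3188.352/2.33 = 220.311 sabins.
Shortfall: 220.311 − 76.253 = 144.1 sabins.

144.1 sabins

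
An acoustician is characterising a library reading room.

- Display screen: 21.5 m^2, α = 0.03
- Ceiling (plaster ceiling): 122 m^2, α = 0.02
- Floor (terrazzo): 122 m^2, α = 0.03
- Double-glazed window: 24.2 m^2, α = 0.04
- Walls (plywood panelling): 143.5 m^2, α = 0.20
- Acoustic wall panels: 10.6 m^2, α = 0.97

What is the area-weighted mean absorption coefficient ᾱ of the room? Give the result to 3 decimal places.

0.105

S = Σ Sᵢ = 21.5 + 122 + 122 + 24.2 + 143.5 + 10.6 = 443.8 m^2.
A = 21.5·0.03 + 122·0.02 + 122·0.03 + 24.2·0.04 + 143.5·0.20 + 10.6·0.97 = 46.695 sabins.
ᾱ = 46.695 / 443.8 = 0.105.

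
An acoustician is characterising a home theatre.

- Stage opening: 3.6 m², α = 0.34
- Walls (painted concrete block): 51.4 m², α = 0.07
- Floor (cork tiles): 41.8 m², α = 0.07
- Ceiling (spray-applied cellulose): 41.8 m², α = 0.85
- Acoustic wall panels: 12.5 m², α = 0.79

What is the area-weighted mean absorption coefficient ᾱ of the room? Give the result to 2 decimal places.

0.35

Total surface area S = 151.1 m².
Weighted sum Σ Sα = 53.153.
ᾱ = 53.153 / 151.1 = 0.35.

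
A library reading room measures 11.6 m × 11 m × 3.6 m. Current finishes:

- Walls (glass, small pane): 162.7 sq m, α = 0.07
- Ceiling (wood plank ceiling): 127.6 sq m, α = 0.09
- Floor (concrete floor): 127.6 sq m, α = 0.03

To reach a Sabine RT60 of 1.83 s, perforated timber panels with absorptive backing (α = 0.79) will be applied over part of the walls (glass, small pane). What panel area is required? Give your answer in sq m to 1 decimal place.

19.0

A₁ = Σ Sᵢαᵢ = 162.7*0.07 + 127.6*0.09 + 127.6*0.03 = 26.701 sabins.
V = 459.36 m³. Target absorption A₂ = 0.161 × 459.36 / 1.83 = 40.414 sabins.
Absorption to add: 40.414 − 26.701 = 13.713 sabins.
Net gain per sq m: Δα = 0.79 − 0.07 = 0.72.
Panel area = 13.713 / 0.72 = 19.0 sq m.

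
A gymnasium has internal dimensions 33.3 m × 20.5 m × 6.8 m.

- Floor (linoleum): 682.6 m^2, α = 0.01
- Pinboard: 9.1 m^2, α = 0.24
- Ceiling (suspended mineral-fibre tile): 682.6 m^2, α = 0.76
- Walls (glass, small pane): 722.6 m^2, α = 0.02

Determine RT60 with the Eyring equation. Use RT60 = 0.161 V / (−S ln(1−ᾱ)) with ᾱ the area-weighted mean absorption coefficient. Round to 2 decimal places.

1.19 s

Total surface area S = 682.6 + 9.1 + 682.6 + 722.6 = 2096.9 m^2.
Absorption A = 682.6×0.01 + 9.1×0.24 + 682.6×0.76 + 722.6×0.02 = 542.238 sabins.
ᾱ = 542.238 / 2096.9 = 0.2586.
−S·ln(1−ᾱ) = −2096.9 × ln(1 − 0.2586) = 627.424.
V = 33.3 × 20.5 × 6.8 = 4642.02 m³.
T = 0.161·V/[−S·ln(1−ᾱ)] = 0.161·4642.02/627.424 = 1.19 s.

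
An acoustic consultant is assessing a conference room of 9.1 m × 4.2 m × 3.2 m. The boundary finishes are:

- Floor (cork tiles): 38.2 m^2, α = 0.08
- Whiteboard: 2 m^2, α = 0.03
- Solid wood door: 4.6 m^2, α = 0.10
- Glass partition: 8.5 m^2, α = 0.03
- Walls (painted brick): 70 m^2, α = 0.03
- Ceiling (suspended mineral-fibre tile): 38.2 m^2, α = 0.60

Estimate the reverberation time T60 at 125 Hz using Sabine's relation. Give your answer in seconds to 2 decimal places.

0.68 s

Equivalent absorption area: A = 38.2*0.08 + 2*0.03 + 4.6*0.10 + 8.5*0.03 + 70*0.03 + 38.2*0.60 = 28.851 m^2.
Room volume: 122.304 m³.
RT60 = 0.161 · V / A = 0.161 × 122.304 / 28.851 = 0.68 s.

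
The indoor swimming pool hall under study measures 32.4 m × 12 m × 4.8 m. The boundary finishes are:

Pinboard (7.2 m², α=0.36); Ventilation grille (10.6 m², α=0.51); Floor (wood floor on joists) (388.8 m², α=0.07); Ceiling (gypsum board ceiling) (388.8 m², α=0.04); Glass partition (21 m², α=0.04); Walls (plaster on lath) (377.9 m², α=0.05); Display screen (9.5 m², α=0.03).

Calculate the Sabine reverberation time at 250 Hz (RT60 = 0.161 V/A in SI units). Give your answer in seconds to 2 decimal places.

Summing Sᵢαᵢ: 2.592 + 5.406 + 27.216 + 15.552 + 0.840 + 18.895 + 0.285 → A = 70.786 sabins.
Room volume: 1866.24 m³.
Sabine: RT60 = 0.161 × 1866.24 / 70.786 = 4.24 s.

4.24 seconds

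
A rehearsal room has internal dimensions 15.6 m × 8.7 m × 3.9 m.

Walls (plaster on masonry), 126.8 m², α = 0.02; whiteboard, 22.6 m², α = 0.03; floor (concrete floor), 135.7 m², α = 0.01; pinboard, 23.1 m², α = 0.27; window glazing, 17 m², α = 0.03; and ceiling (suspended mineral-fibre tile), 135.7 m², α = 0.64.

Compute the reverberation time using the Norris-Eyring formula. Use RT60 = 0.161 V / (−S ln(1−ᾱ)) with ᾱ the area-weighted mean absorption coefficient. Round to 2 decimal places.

0.77 s

S = Σ Sᵢ = 460.9 m².
Σ(Sᵢαᵢ) = 126.8×0.02 + 22.6×0.03 + 135.7×0.01 + 23.1×0.27 + 17×0.03 + 135.7×0.64 = 98.166.
Mean coefficient ᾱ = A/S = 0.2130.
−S·ln(1−ᾱ) = −460.9 × ln(1 − 0.2130) = 110.398.
V = 15.6 × 8.7 × 3.9 = 529.308 m³.
T = 0.161·V/[−S·ln(1−ᾱ)] = 0.161·529.308/110.398 = 0.77 s.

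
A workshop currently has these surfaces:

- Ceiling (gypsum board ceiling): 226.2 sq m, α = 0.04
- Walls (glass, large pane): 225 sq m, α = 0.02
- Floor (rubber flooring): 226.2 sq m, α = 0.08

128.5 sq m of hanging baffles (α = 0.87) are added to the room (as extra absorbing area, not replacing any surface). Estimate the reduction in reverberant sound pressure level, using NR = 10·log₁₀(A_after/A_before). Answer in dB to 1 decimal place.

Total absorption A_before = 226.2·0.04 + 225·0.02 + 226.2·0.08
  = 9.048 + 4.500 + 18.096 = 31.644 sq m sabins.
Added absorption = 128.5 × 0.87 = 111.795 sabins.
A_after = 31.644 + 111.795 = 143.439 sabins.
Reduction = 10 log₁₀(A_after/A_before) = 10 log₁₀(4.5329) = 6.6 dB.

6.6 dB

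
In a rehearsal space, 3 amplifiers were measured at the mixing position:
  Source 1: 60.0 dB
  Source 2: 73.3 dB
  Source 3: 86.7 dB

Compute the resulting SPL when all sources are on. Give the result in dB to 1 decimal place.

86.9 dB

Σ 10^(Lᵢ/10) = 4.901e+08.
Back to dB: 10·log₁₀ Σ = 86.9 dB.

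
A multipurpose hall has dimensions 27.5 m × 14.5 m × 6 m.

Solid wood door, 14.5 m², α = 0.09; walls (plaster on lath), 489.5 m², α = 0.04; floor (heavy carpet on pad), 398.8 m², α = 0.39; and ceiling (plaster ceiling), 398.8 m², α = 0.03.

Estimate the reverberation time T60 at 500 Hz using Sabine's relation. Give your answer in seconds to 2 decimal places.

A = Σ Sᵢαᵢ = 14.5*0.09 + 489.5*0.04 + 398.8*0.39 + 398.8*0.03 = 188.381 sabins.
Volume V = 27.5 × 14.5 × 6 = 2392.5 m³.
Sabine: RT60 = 0.161 × 2392.5 / 188.381 = 2.04 s.

2.04 seconds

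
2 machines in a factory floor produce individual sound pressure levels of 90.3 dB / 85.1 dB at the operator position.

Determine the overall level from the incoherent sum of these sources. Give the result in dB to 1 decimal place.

91.4 dB

Converting to relative power and adding: 10^(90.3/10) + 10^(85.1/10) = 1.395e+09.
Back to dB: 10·log₁₀ Σ = 91.4 dB.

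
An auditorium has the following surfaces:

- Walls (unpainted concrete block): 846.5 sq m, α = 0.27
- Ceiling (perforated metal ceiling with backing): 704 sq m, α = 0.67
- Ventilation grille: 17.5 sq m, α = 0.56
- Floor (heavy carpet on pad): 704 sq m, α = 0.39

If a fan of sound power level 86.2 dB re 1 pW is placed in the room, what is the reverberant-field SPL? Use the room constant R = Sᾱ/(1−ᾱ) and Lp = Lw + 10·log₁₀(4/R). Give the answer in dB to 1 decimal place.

59.8 dB

Σ(Sᵢαᵢ) = 846.5·0.27 + 704·0.67 + 17.5·0.56 + 704·0.39 = 984.595; total area S = 2272.0 sq m.
ᾱ = 984.595/2272.0 = 0.4334; R = Sᾱ/(1−ᾱ) = 984.595/(1−0.4334) = 1737.725 sq m.
Lp = Lw + 10 log₁₀(4/R) = 86.2 -26.38 = 59.8 dB.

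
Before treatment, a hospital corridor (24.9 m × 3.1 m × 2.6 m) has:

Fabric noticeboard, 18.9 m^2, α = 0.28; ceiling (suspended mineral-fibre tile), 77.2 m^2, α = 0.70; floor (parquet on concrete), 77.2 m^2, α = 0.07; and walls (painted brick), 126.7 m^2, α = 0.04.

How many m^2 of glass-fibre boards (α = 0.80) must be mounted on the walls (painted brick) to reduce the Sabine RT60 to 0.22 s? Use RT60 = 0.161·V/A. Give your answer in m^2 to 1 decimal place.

Total absorption A₁ = 18.9×0.28 + 77.2×0.70 + 77.2×0.07 + 126.7×0.04
  = 5.292 + 54.040 + 5.404 + 5.068 = 69.804 m^2 sabins.
V = 200.694 m³. Target absorption A₂ = 0.161 × 200.694 / 0.22 = 146.872 sabins.
Absorption to add: 146.872 − 69.804 = 77.068 sabins.
Each m^2 of panel replacing the walls (painted brick) adds (0.80 − 0.04) = 0.76 sabins.
Panel area = 77.068 / 0.76 = 101.4 m^2.

101.4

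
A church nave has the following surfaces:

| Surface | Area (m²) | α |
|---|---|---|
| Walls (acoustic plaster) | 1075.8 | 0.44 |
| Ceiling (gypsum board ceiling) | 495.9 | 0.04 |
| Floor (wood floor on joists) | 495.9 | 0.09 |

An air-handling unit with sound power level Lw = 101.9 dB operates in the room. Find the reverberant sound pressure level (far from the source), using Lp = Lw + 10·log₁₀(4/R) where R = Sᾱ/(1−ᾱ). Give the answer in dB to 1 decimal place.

Σ(Sᵢαᵢ) = 1075.8×0.44 + 495.9×0.04 + 495.9×0.09 = 537.819; total area S = 2067.6 m².
ᾱ = 537.819/2067.6 = 0.2601; R = Sᾱ/(1−ᾱ) = 537.819/(1−0.2601) = 726.881 m².
Lp = 101.9 + 10·log₁₀(4/726.881) = 101.9 + (-22.59) = 79.3 dB.

79.3 dB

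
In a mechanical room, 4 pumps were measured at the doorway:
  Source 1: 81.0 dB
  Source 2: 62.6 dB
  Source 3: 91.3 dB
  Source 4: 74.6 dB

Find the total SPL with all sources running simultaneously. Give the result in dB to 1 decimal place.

Sum in the linear (power) domain: Σ 10^(Lᵢ/10) = 10^(81.0/10) + 10^(62.6/10) + 10^(91.3/10) + 10^(74.6/10) = 1.506e+09.
L_total = 10·log₁₀(1.506e+09) = 91.8 dB.

91.8 dB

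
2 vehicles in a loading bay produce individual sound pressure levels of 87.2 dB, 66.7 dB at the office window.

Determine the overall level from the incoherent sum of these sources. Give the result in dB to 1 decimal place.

Sum in the linear (power) domain: Σ 10^(Lᵢ/10) = 10^(87.2/10) + 10^(66.7/10) = 5.295e+08.
Back to dB: 10·log₁₀ Σ = 87.2 dB.

87.2 dB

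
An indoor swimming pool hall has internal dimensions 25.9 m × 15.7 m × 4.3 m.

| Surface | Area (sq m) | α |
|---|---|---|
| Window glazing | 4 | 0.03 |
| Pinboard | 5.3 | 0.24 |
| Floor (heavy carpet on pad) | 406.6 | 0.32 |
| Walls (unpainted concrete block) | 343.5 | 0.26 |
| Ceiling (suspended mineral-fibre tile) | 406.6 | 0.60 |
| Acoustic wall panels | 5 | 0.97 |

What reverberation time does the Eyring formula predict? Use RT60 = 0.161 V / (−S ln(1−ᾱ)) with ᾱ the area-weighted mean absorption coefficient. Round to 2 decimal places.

S = Σ Sᵢ = 1171.0 sq m.
Σ(Sᵢαᵢ) = 4×0.03 + 5.3×0.24 + 406.6×0.32 + 343.5×0.26 + 406.6×0.60 + 5×0.97 = 469.624.
Mean coefficient ᾱ = A/S = 0.4010.
Eyring denominator: −S ln(1−ᾱ) = 600.130.
V = 25.9 × 15.7 × 4.3 = 1748.509 m³.
T = 0.161·V/[−S·ln(1−ᾱ)] = 0.161·1748.509/600.130 = 0.47 s.

0.47 seconds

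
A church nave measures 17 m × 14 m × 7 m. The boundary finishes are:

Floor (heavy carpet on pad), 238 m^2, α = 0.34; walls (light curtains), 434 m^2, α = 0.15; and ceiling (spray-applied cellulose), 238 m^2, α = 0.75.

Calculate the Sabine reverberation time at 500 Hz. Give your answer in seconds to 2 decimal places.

Summing Sᵢαᵢ: 80.920 + 65.100 + 178.500 → A = 324.520 sabins.
Volume V = 17 × 14 × 7 = 1666 m³.
Sabine: RT60 = 0.161 × 1666 / 324.520 = 0.83 s.

0.83 s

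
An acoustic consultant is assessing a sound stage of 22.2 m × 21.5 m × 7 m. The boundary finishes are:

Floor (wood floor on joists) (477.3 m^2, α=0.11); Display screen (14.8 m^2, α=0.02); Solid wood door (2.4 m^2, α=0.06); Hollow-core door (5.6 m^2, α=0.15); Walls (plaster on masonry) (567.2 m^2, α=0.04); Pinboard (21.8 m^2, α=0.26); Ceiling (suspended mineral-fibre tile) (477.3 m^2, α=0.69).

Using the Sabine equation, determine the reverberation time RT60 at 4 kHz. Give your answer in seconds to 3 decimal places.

1.307 s

Total absorption A = 477.3*0.11 + 14.8*0.02 + 2.4*0.06 + 5.6*0.15 + 567.2*0.04 + 21.8*0.26 + 477.3*0.69
  = 52.503 + 0.296 + 0.144 + 0.840 + 22.688 + 5.668 + 329.337 = 411.476 m^2 sabins.
Volume V = 22.2 × 21.5 × 7 = 3341.1 m³.
T = 0.161 V/A = 0.161·3341.1/411.476 = 1.307 s.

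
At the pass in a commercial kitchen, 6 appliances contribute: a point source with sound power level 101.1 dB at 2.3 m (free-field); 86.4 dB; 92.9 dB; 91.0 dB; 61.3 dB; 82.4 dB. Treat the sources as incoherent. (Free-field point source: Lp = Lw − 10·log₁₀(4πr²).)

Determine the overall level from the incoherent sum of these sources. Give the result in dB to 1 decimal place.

Source at 2.3 m: Lp = 101.1 − 10·log₁₀(4π·2.3²) = 101.1 − 10·log₁₀(66.476) = 82.9 dB.
Sum in the linear (power) domain: Σ 10^(Lᵢ/10) = 10^(82.9/10) + 10^(86.4/10) + 10^(92.9/10) + 10^(91.0/10) + 10^(61.3/10) + 10^(82.4/10) = 4.015e+09.
L_total = 10·log₁₀(4.015e+09) = 96.0 dB.

96.0 dB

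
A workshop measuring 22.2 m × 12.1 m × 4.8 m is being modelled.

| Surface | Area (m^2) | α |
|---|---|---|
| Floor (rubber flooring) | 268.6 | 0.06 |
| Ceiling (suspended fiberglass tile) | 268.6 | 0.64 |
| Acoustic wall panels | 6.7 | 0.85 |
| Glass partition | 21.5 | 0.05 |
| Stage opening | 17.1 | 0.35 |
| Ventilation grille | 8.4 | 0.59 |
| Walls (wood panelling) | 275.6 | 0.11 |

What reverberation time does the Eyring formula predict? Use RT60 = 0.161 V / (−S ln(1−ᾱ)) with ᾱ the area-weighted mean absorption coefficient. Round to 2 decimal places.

0.75 s

Total surface area S = 268.6 + 268.6 + 6.7 + 21.5 + 17.1 + 8.4 + 275.6 = 866.5 m^2.
Σ(Sᵢαᵢ) = 268.6×0.06 + 268.6×0.64 + 6.7×0.85 + 21.5×0.05 + 17.1×0.35 + 8.4×0.59 + 275.6×0.11 = 236.047.
ᾱ = 236.047 / 866.5 = 0.2724.
Eyring denominator: −S ln(1−ᾱ) = 275.550.
V = 22.2 × 12.1 × 4.8 = 1289.376 m³.
T = 0.161·V/[−S·ln(1−ᾱ)] = 0.161·1289.376/275.550 = 0.75 s.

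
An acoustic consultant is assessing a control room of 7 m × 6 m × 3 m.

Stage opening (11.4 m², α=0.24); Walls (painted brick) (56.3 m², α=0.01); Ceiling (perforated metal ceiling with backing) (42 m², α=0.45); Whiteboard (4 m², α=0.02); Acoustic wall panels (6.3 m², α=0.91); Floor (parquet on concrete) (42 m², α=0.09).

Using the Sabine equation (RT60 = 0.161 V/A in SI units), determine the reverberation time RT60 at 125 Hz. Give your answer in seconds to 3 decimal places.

Summing Sᵢαᵢ: 2.736 + 0.563 + 18.900 + 0.080 + 5.733 + 3.780 → A = 31.792 sabins.
V = 7·6·3 = 126 m³.
T = 0.161 V/A = 0.161·126/31.792 = 0.638 s.

0.638 seconds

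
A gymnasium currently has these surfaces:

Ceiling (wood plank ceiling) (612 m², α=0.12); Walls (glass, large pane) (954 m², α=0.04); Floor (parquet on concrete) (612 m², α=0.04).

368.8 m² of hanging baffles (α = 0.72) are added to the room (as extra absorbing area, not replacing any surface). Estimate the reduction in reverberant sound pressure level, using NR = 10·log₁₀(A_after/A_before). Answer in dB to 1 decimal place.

4.7 dB

Equivalent absorption area: A_before = 612*0.12 + 954*0.04 + 612*0.04 = 136.080 m².
Treatment contributes 368.8·0.72 = 265.536 sabins.
A_after = 136.080 + 265.536 = 401.616 sabins.
Reduction = 10 log₁₀(A_after/A_before) = 10 log₁₀(2.9513) = 4.7 dB.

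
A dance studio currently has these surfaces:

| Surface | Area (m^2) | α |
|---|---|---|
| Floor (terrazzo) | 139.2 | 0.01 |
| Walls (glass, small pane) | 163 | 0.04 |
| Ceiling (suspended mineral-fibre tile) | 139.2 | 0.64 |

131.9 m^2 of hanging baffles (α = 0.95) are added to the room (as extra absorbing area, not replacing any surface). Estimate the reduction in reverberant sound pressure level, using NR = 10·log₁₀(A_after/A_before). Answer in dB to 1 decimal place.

Total absorption A_before = 139.2*0.01 + 163*0.04 + 139.2*0.64
  = 1.392 + 6.520 + 89.088 = 97.000 m^2 sabins.
Treatment contributes 131.9·0.95 = 125.305 sabins.
A_after = 97.000 + 125.305 = 222.305 sabins.
NR = 10·log₁₀(222.305/97.000) = 3.6 dB.

3.6 dB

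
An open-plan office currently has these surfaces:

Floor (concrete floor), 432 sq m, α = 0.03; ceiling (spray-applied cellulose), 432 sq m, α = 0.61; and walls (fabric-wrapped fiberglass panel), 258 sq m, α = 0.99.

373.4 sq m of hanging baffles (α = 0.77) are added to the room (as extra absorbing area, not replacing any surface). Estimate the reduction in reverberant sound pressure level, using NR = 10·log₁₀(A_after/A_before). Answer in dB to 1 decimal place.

Summing Sᵢαᵢ: 12.960 + 263.520 + 255.420 → A_before = 531.900 sabins.
Treatment contributes 373.4·0.77 = 287.518 sabins.
A_after = 531.900 + 287.518 = 819.418 sabins.
NR = 10·log₁₀(819.418/531.900) = 1.9 dB.

1.9 dB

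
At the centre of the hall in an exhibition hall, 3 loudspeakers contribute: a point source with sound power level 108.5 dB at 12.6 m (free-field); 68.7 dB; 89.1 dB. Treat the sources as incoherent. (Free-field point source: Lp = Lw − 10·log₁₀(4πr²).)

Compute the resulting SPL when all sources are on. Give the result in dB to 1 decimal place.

89.3 dB

Source at 12.6 m: Lp = 108.5 − 10·log₁₀(4π·12.6²) = 108.5 − 10·log₁₀(1995.037) = 75.5 dB.
Converting to relative power and adding: 10^(75.5/10) + 10^(68.7/10) + 10^(89.1/10) = 8.557e+08.
Back to dB: 10·log₁₀ Σ = 89.3 dB.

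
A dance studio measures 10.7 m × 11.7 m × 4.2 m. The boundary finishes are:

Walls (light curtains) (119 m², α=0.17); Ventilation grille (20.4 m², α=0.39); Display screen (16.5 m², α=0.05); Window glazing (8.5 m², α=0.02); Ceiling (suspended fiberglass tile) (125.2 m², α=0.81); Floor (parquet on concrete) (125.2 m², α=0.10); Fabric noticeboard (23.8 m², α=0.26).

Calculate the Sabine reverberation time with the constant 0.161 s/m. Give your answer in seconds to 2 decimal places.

0.57 sec

Total absorption A = 119·0.17 + 20.4·0.39 + 16.5·0.05 + 8.5·0.02 + 125.2·0.81 + 125.2·0.10 + 23.8·0.26
  = 20.230 + 7.956 + 0.825 + 0.170 + 101.412 + 12.520 + 6.188 = 149.301 m² sabins.
Room volume: 525.798 m³.
T = 0.161 V/A = 0.161·525.798/149.301 = 0.57 s.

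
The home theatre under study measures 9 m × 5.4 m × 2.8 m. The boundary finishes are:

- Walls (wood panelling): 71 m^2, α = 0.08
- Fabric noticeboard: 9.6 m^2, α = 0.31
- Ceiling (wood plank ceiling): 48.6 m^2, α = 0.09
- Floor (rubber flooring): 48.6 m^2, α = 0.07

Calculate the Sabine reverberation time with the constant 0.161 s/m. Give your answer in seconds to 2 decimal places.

Total absorption A = 71×0.08 + 9.6×0.31 + 48.6×0.09 + 48.6×0.07
  = 5.680 + 2.976 + 4.374 + 3.402 = 16.432 m^2 sabins.
V = 9·5.4·2.8 = 136.08 m³.
Sabine: RT60 = 0.161 × 136.08 / 16.432 = 1.33 s.

1.33 s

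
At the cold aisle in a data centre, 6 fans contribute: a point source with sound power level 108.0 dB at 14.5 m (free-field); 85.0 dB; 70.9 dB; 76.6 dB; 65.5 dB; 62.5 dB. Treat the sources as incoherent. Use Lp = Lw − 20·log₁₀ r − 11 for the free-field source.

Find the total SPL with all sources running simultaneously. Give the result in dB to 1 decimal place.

86.1 dB

Source at 14.5 m: Lp = 108.0 − 20·log₁₀(14.5) − 11 = 73.8 dB.
Converting to relative power and adding: 10^(73.8/10) + 10^(85.0/10) + 10^(70.9/10) + 10^(76.6/10) + 10^(65.5/10) + 10^(62.5/10) = 4.036e+08.
L_total = 10·log₁₀(4.036e+08) = 86.1 dB.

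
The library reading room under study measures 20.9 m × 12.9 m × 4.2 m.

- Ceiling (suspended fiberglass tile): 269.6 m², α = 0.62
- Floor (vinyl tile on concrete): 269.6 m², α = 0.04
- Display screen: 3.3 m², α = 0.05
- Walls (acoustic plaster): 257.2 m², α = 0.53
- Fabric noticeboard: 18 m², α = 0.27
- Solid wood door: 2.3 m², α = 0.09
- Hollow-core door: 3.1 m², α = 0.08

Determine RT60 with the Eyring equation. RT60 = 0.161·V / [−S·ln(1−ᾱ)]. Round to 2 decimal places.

S = Σ Sᵢ = 823.1 m².
Absorption A = 269.6·0.62 + 269.6·0.04 + 3.3·0.05 + 257.2·0.53 + 18·0.27 + 2.3·0.09 + 3.1·0.08 = 319.732 sabins.
Mean coefficient ᾱ = A/S = 0.3884.
−S·ln(1−ᾱ) = −823.1 × ln(1 − 0.3884) = 404.699.
V = 20.9 × 12.9 × 4.2 = 1132.362 m³.
RT60 = 0.161 × 1132.362 / 404.699 = 0.45 s.

0.45 seconds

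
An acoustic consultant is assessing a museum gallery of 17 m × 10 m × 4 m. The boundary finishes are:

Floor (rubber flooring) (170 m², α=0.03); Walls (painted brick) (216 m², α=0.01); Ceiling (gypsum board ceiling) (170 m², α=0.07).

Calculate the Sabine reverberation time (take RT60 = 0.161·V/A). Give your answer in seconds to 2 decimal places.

A = Σ Sᵢαᵢ = 170×0.03 + 216×0.01 + 170×0.07 = 19.160 sabins.
V = 17·10·4 = 680 m³.
Sabine: RT60 = 0.161 × 680 / 19.160 = 5.71 s.

5.71 s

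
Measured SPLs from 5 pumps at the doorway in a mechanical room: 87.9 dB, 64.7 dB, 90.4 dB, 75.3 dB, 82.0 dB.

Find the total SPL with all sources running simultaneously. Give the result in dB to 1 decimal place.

92.8 dB

Converting to relative power and adding: 10^(87.9/10) + 10^(64.7/10) + 10^(90.4/10) + 10^(75.3/10) + 10^(82.0/10) = 1.908e+09.
Combined level = 10 log₁₀(1.908e+09) = 92.8 dB.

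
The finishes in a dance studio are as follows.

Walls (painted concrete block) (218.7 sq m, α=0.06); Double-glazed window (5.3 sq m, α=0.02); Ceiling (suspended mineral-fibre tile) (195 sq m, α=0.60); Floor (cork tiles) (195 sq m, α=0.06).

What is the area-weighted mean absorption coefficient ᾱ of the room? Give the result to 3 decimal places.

Total surface area S = 614.0 sq m.
A = 218.7*0.06 + 5.3*0.02 + 195*0.60 + 195*0.06 = 141.928 sabins.
ᾱ = A/S = 0.231.

0.231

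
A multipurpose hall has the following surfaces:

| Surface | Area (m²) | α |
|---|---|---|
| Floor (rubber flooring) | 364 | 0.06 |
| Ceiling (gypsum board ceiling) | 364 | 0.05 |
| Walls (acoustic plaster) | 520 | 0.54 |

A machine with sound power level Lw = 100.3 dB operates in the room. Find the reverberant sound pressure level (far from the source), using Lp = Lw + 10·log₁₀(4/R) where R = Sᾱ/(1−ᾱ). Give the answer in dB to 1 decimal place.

80.0 dB

Σ(Sᵢαᵢ) = 364·0.06 + 364·0.05 + 520·0.54 = 320.840; total area S = 1248.0 m².
ᾱ = 320.840/1248.0 = 0.2571; R = Sᾱ/(1−ᾱ) = 320.840/(1−0.2571) = 431.875 m².
Lp = Lw + 10 log₁₀(4/R) = 100.3 -20.33 = 80.0 dB.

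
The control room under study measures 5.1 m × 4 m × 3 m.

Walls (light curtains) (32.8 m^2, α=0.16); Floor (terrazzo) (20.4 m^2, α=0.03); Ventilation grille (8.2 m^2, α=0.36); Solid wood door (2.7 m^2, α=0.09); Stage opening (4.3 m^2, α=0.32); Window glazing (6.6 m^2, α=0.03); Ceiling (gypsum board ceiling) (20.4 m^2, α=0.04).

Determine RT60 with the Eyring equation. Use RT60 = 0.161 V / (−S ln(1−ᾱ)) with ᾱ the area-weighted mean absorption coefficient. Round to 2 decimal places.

S = Σ Sᵢ = 95.4 m^2.
Σ(Sᵢαᵢ) = 32.8×0.16 + 20.4×0.03 + 8.2×0.36 + 2.7×0.09 + 4.3×0.32 + 6.6×0.03 + 20.4×0.04 = 11.445.
ᾱ = 11.445 / 95.4 = 0.1200.
−S·ln(1−ᾱ) = −95.4 × ln(1 − 0.1200) = 12.195.
V = 5.1 × 4 × 3 = 61.2 m³.
RT60 = 0.161 × 61.2 / 12.195 = 0.81 s.

0.81 seconds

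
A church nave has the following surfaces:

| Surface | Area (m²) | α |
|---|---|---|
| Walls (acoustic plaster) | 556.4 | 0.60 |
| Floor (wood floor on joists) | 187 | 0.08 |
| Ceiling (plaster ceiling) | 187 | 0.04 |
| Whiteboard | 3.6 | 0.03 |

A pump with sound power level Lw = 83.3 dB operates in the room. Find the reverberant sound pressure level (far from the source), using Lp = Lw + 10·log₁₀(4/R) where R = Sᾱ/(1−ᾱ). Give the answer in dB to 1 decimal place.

61.7 dB

A = 356.388 sabins; S = 934.0 m².
ᾱ = 356.388/934.0 = 0.3816; R = Sᾱ/(1−ᾱ) = 356.388/(1−0.3816) = 576.307 m².
Lp = 83.3 + 10·log₁₀(4/576.307) = 83.3 + (-21.59) = 61.7 dB.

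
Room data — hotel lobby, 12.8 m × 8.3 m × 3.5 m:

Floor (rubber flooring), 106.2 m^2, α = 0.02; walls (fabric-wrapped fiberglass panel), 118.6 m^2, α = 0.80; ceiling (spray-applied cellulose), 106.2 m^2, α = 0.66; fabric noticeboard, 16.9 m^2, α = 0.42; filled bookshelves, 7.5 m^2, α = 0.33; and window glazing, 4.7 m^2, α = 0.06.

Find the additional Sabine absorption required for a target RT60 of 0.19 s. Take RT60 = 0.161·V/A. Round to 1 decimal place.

138.1 sabins

Equivalent absorption area: A₁ = 106.2·0.02 + 118.6·0.80 + 106.2·0.66 + 16.9·0.42 + 7.5·0.33 + 4.7·0.06 = 176.951 m^2.
For T = 0.19 s, need A₂ = 0.161·V/T = 0.161·371.84/0.19 = 315.085 sabins.
ΔA = A₂ − A₁ = 315.085 − 176.951 = 138.1 sabins.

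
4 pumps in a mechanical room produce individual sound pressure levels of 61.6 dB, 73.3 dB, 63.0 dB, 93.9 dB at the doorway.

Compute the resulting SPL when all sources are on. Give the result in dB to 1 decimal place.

93.9 dB

Converting to relative power and adding: 10^(61.6/10) + 10^(73.3/10) + 10^(63.0/10) + 10^(93.9/10) = 2.48e+09.
Back to dB: 10·log₁₀ Σ = 93.9 dB.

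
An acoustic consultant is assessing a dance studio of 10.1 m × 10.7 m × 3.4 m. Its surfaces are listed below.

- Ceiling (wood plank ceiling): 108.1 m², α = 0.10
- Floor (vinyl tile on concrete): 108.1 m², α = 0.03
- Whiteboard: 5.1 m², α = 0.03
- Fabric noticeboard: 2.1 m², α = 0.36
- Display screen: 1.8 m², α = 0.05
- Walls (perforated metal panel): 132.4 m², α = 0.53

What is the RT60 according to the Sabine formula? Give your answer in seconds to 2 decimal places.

Summing Sᵢαᵢ: 10.810 + 3.243 + 0.153 + 0.756 + 0.090 + 70.172 → A = 85.224 sabins.
V = 10.1·10.7·3.4 = 367.438 m³.
RT60 = 0.161 · V / A = 0.161 × 367.438 / 85.224 = 0.69 s.

0.69 s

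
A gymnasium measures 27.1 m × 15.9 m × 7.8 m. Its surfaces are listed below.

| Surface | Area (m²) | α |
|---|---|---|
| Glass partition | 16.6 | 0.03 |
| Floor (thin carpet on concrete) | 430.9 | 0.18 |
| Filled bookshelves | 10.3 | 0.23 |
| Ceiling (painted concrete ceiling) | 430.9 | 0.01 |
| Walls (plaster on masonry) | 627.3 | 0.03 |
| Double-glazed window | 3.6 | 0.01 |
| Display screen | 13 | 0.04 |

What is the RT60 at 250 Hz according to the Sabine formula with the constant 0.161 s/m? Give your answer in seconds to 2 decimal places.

5.20 seconds

A = Σ Sᵢαᵢ = 16.6×0.03 + 430.9×0.18 + 10.3×0.23 + 430.9×0.01 + 627.3×0.03 + 3.6×0.01 + 13×0.04 = 104.113 sabins.
V = 27.1·15.9·7.8 = 3360.942 m³.
Sabine: RT60 = 0.161 × 3360.942 / 104.113 = 5.20 s.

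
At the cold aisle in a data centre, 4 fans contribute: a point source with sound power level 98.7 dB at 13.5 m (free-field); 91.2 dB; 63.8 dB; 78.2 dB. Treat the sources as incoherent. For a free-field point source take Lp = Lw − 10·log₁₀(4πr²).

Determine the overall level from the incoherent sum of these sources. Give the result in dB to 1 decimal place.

91.4 dB

Source at 13.5 m: Lp = 98.7 − 10·log₁₀(4π·13.5²) = 98.7 − 10·log₁₀(2290.221) = 65.1 dB.
Σ 10^(Lᵢ/10) = 1.39e+09.
Back to dB: 10·log₁₀ Σ = 91.4 dB.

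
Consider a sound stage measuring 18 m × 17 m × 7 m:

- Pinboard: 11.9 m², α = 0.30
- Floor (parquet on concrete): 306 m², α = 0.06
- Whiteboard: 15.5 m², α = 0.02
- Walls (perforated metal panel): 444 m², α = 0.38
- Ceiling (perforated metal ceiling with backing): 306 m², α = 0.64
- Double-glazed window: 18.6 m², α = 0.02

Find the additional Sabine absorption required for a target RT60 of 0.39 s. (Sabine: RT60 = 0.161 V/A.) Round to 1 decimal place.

497.1 sabins

A₁ = Σ Sᵢαᵢ = 11.9·0.30 + 306·0.06 + 15.5·0.02 + 444·0.38 + 306·0.64 + 18.6·0.02 = 387.172 sabins.
Target A₂ = 0.161·2142/0.39 = 884.262 sabins (V = 2142 m³).
ΔA = A₂ − A₁ = 884.262 − 387.172 = 497.1 sabins.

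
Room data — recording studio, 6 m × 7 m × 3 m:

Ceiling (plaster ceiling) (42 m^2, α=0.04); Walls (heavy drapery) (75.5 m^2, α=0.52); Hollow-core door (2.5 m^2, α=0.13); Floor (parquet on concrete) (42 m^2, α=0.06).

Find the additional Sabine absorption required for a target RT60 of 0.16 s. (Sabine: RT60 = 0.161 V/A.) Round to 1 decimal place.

Equivalent absorption area: A₁ = 42·0.04 + 75.5·0.52 + 2.5·0.13 + 42·0.06 = 43.785 m^2.
For T = 0.16 s, need A₂ = 0.161·V/T = 0.161·126/0.16 = 126.788 sabins.
Additional absorption ΔA = 126.788 − 43.785 = 83.0 sabins.

83.0 sabins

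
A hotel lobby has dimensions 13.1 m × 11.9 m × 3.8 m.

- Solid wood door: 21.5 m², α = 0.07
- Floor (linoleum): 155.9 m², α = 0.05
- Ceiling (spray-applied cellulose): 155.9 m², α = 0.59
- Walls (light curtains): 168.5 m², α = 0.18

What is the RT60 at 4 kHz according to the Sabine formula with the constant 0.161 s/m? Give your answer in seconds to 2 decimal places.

Total absorption A = 21.5·0.07 + 155.9·0.05 + 155.9·0.59 + 168.5·0.18
  = 1.505 + 7.795 + 91.981 + 30.330 = 131.611 m² sabins.
Room volume: 592.382 m³.
Sabine: RT60 = 0.161 × 592.382 / 131.611 = 0.72 s.

0.72 s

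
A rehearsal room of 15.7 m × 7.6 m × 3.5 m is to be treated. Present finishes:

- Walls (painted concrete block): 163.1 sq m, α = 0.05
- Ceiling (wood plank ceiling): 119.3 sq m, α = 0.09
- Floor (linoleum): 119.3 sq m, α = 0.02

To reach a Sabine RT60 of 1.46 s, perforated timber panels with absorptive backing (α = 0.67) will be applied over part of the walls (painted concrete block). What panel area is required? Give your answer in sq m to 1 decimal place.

40.0

A₁ = Σ Sᵢαᵢ = 163.1·0.05 + 119.3·0.09 + 119.3·0.02 = 21.278 sabins.
V = 417.62 m³. Target absorption A₂ = 0.161 × 417.62 / 1.46 = 46.053 sabins.
ΔA needed = 46.053 − 21.278 = 24.775 sabins.
Each sq m of panel replacing the walls (painted concrete block) adds (0.67 − 0.05) = 0.62 sabins.
Panel area = 24.775 / 0.62 = 40.0 sq m.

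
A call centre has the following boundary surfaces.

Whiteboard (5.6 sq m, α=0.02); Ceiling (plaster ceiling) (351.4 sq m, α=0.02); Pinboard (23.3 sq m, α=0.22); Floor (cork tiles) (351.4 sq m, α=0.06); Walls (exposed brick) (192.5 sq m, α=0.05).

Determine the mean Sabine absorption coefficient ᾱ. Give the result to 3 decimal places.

Total surface area S = 924.2 sq m.
A = 5.6·0.02 + 351.4·0.02 + 23.3·0.22 + 351.4·0.06 + 192.5·0.05 = 42.975 sabins.
ᾱ = 42.975 / 924.2 = 0.046.

0.046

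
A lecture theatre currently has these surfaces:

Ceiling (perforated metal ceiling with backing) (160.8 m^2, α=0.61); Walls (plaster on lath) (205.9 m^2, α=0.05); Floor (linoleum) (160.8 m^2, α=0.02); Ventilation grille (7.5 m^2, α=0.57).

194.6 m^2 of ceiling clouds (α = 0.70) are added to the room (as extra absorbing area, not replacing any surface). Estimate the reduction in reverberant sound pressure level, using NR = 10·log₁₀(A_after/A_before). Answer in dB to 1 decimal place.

Total absorption A_before = 160.8·0.61 + 205.9·0.05 + 160.8·0.02 + 7.5·0.57
  = 98.088 + 10.295 + 3.216 + 4.275 = 115.874 m^2 sabins.
Treatment contributes 194.6·0.70 = 136.220 sabins.
New total A_after = 252.094 sabins.
Reduction = 10 log₁₀(A_after/A_before) = 10 log₁₀(2.1756) = 3.4 dB.

3.4 dB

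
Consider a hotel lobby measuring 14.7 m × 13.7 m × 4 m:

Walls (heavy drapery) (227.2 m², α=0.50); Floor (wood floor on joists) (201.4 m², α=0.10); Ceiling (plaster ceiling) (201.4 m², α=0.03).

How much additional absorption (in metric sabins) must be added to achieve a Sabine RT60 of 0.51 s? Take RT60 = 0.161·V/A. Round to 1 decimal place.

Total absorption A₁ = 227.2×0.50 + 201.4×0.10 + 201.4×0.03
  = 113.600 + 20.140 + 6.042 = 139.782 m² sabins.
Target A₂ = 0.161·805.56/0.51 = 254.304 sabins (V = 805.56 m³).
Additional absorption ΔA = 254.304 − 139.782 = 114.5 sabins.

114.5 sabins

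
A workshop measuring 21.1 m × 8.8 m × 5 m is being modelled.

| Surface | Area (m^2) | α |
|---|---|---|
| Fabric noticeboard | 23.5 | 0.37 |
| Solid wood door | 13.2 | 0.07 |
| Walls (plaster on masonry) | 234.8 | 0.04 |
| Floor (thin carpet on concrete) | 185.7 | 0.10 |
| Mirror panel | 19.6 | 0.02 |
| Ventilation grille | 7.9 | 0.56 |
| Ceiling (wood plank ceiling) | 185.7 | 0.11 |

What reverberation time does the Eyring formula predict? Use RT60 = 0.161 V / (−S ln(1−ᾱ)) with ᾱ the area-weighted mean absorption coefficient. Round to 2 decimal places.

2.27 s

Total surface area S = 23.5 + 13.2 + 234.8 + 185.7 + 19.6 + 7.9 + 185.7 = 670.4 m^2.
Absorption A = 23.5·0.37 + 13.2·0.07 + 234.8·0.04 + 185.7·0.10 + 19.6·0.02 + 7.9·0.56 + 185.7·0.11 = 62.824 sabins.
Mean coefficient ᾱ = A/S = 0.0937.
Eyring denominator: −S ln(1−ᾱ) = 65.957.
V = 21.1 × 8.8 × 5 = 928.4 m³.
T = 0.161·V/[−S·ln(1−ᾱ)] = 0.161·928.4/65.957 = 2.27 s.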